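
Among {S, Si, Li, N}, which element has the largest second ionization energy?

Consider each +1 ion: S⁺ still has 5 valence electrons; Si⁺ still has 3 valence electrons; Li⁺ is the bare [He] core; N⁺ still has 4 valence electrons.
Breaking into a closed-shell core is much more expensive than removing a leftover valence electron — Li has the largest IE_2 here.
Valence configurations: S⁺ [Ne]3s²3p³, Si⁺ [Ne]3s²3p¹, N⁺ [He]2s²2p².
Approximate IE_2 values (kJ/mol): S 2252, Si 1577, Li 7298, N 2856.
So the second ionization energies run Si < S < N < Li.

Li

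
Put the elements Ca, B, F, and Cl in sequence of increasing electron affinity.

Ca < B < F < Cl

B is in period 2, group 13; F is in period 2, group 17; Cl is in period 3, group 17; Ca is in period 4, group 2.
Adding an electron releases more energy for atoms nearer the top right (short of the noble gases).
Neither a single period nor a single group — weigh both effects.
B > Ca: relative to Ca, both the across-period and down-group shifts push B's electron affinity up.
F > B: both are in period 2; the period trend gives F the larger value.
Cl > F: this pair runs against the simple trend — see the exception note.
Note the exception: Cl has a higher electron affinity than F, contrary to the simple trend — F's small 2p subshell makes the incoming electron feel strong e⁻–e⁻ repulsion, so Cl actually releases more energy on gaining an electron.
Tabulated electron affinity (kJ/mol): B 27, F 328, Cl 349, Ca 2.
So from lowest to highest: Ca < B < F < Cl.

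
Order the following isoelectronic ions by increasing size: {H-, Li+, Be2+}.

All of these have 2 electrons, so size is governed by nuclear charge alone: the more protons, the stronger the pull on the same electron cloud, and the smaller the ion.
Nuclear charges: Be2+ (Z=4), Li+ (Z=3), H- (Z=1).
Smallest to largest: Be2+ < Li+ < H-.

Be2+ < Li+ < H-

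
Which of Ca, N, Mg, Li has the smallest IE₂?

Ca

The second ionization energy removes an electron from the +1 ion. For each element: Ca⁺ still has 1 valence electron; N⁺ still has 4 valence electrons; Mg⁺ still has 1 valence electron; Li⁺ is the bare [He] core.
Core electrons are held far more tightly than valence electrons, so Li tops the IE_2 order.
Valence configurations: Ca⁺ [Ar]4s¹, N⁺ [He]2s²2p², Mg⁺ [Ne]3s¹.
Tabulated IE_2 (kJ/mol): Ca 1145, N 2856, Mg 1451, Li 7298.
Overall IE_2 order: Ca < Mg < N < Li.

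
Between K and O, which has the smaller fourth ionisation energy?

The fourth ionization energy removes an electron from the +3 ion. For each element: K³⁺ is already 2 electrons into the core; O³⁺ still has 3 valence electrons.
Usually core removal costs more than valence removal, but here the competition is close: a tightly held n=2 valence electron can cost more to remove than an n=3 core electron, so the actual values have to decide it.
The numbers (kJ/mol): K 5877, O 7469.
So the fourth ionization energies run K < O.

K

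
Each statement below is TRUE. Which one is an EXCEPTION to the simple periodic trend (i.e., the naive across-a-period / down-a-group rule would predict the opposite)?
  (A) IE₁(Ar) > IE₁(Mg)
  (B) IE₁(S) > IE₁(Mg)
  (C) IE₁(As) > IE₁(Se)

The general trend: IE₁ increases across a period and decreases down a group.
(A) Ar (period 3, group 18) vs Mg (period 3, group 2): the stated order agrees with the simple trend.
(B) S (period 3, group 16) vs Mg (period 3, group 2): the stated order agrees with the simple trend.
(C) As (period 4, group 15) vs Se (period 4, group 16): the stated order contradicts the simple trend.
The exception is (C): Se (4p⁴) ionizes more easily than half-filled As (4p³).

(C)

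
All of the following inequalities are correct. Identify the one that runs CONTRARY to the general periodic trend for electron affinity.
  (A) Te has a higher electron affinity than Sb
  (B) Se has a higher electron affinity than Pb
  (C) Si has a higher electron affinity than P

(C)

The general trend: electron affinity increases across a period and decreases down a group.
(A) Te (period 5, group 16) vs Sb (period 5, group 15): the stated order agrees with the simple trend.
(B) Se (period 4, group 16) vs Pb (period 6, group 14): the stated order agrees with the simple trend.
(C) Si (period 3, group 14) vs P (period 3, group 15): the stated order contradicts the simple trend.
The exception is (C): adding an electron to P's half-filled 3p³ is unfavourable, so Si (3p²) has the more exothermic EA.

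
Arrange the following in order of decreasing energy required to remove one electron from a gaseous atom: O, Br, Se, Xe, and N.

N > O > Xe > Br > Se

N is in period 2, group 15; O is in period 2, group 16; Se is in period 4, group 16; Br is in period 4, group 17; Xe is in period 5, group 18.
IE₁ increases left→right with effective nuclear charge and decreases top→bottom as the valence shell moves farther out.
Neither a single period nor a single group — weigh both effects.
Br > Se: both are in period 4; the period trend gives Br the larger value.
Xe > Br: the two effects oppose for this pair; the across-period effect wins (1170 vs 1140 kJ/mol).
O > Xe: period and group pull opposite ways; the down-group shift dominates (1314 vs 1170 kJ/mol).
N > O: this pair runs against the simple trend — see the exception note.
Note the exception: N has a higher first ionization energy than O, contrary to the simple trend — pairing an electron in O's 2p⁴ costs repulsion energy, so O ionizes more easily than half-filled N (2p³).
For reference (kJ/mol): N 1402, O 1314, Se 941, Br 1140, Xe 1170.
So from highest to lowest: N > O > Xe > Br > Se.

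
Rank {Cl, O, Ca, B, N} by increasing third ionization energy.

The third ionization energy removes an electron from the +2 ion. For each element: Cl²⁺ still has 5 valence electrons; O²⁺ still has 4 valence electrons; Ca²⁺ is the bare [Ar] core; B²⁺ still has 1 valence electron; N²⁺ still has 3 valence electrons.
Usually core removal costs more than valence removal, but here the competition is close: a tightly held n=2 valence electron can cost more to remove than an n=3 core electron, so the actual values have to decide it.
Valence configurations: Cl²⁺ [Ne]3s²3p³, O²⁺ [He]2s²2p², B²⁺ [He]2s¹, N²⁺ [He]2s²2p¹.
The numbers (kJ/mol): Cl 3822, O 5300, Ca 4912, B 3660, N 4578.
Overall IE_3 order: B < Cl < N < Ca < O.

B < Cl < N < Ca < O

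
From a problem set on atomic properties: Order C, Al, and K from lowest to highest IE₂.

Al < C < K

Consider each +1 ion: C⁺ still has 3 valence electrons; Al⁺ still has 2 valence electrons; K⁺ is the bare [Ar] core.
Pulling an electron out of a noble-gas core costs far more than removing a remaining valence electron, so K sits at the high end of IE_2.
Valence configurations: C⁺ [He]2s²2p¹, Al⁺ [Ne]3s².
The numbers (kJ/mol): C 2353, Al 1817, K 3052.
Putting it together, IE_2: Al < C < K.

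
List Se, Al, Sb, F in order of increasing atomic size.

F < Se < Al < Sb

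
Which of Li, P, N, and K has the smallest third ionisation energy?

Consider each +2 ion: Li²⁺ is already 1 electron into the core; P²⁺ still has 3 valence electrons; N²⁺ still has 3 valence electrons; K²⁺ is already 1 electron into the core.
Usually core removal costs more than valence removal, but here the competition is close: a tightly held n=2 valence electron can cost more to remove than an n=3 core electron, so the actual values have to decide it.
Valence configurations: P²⁺ [Ne]3s²3p¹, N²⁺ [He]2s²2p¹.
The numbers (kJ/mol): Li 11815, P 2914, N 4578, K 4420.
Putting it together, IE_3: P < K < N < Li.

P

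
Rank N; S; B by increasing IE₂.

S < B < N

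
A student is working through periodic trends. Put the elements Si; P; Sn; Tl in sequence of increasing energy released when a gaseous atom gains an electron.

Tl, P, Sn, Si

Si is in period 3, group 14; P is in period 3, group 15; Sn is in period 5, group 14; Tl is in period 6, group 13.
Electron affinity generally becomes more exothermic across a period toward the halogens and less exothermic down a group.
Here both period and group differ, so the two effects have to be weighed against each other.
P > Tl: relative to Tl, both the across-period and down-group shifts push P's electron affinity up.
Sn > P: this pair runs against the simple trend — see the exception note.
Si > Sn: they share group 14; the group trend gives Si the larger value.
Note the exception: Sn has a higher electron affinity than P, contrary to the simple trend — adding an electron to P's half-filled np³ subshell costs electron-pairing energy.
Note the exception: Si has a higher electron affinity than P, contrary to the simple trend — adding an electron to P's half-filled 3p³ is unfavourable, so Si (3p²) has the more exothermic EA.
For reference (kJ/mol): Si 134, P 72, Sn 107, Tl 19.
So from lowest to highest: Tl < P < Sn < Si.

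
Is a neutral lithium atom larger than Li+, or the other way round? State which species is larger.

Li

Forming Li+ removes 1 electron from Li. Fewer electrons for the same nuclear charge means less shielding and a higher Z_eff on the remaining electrons, and for main-group metals the entire outer shell is lost.
A cation is smaller than its parent atom: Li+ < Li.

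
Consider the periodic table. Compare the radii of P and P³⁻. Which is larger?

P³⁻

Forming P³⁻ adds 3 electrons to P. More electron–electron repulsion in the same shell, with unchanged nuclear charge, lets the cloud expand.
An anion is larger than its parent atom: P³⁻ > P.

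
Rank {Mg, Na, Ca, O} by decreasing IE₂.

Na > O > Mg > Ca

The second ionization energy removes an electron from the +1 ion. For each element: Mg⁺ still has 1 valence electron; Na⁺ is the bare [Ne] core; Ca⁺ still has 1 valence electron; O⁺ still has 5 valence electrons.
Breaking into a closed-shell core is much more expensive than removing a leftover valence electron — Na has the largest IE_2 here.
Valence configurations: Mg⁺ [Ne]3s¹, Ca⁺ [Ar]4s¹, O⁺ [He]2s²2p³.
The numbers (kJ/mol): Mg 1451, Na 4562, Ca 1145, O 3388.
So the second ionization energies run Ca < Mg < O < Na.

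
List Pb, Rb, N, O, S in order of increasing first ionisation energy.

N is in period 2, group 15; O is in period 2, group 16; S is in period 3, group 16; Rb is in period 5, group 1; Pb is in period 6, group 14.
First ionization energy rises across a period (greater Z_eff holds electrons more tightly) and falls down a group (valence electrons are farther from the nucleus).
Here both period and group differ, so the two effects have to be weighed against each other.
Pb > Rb: period and group pull opposite ways; the across-period shift dominates (716 vs 403 kJ/mol).
S > Pb: relative to Pb, both the across-period and down-group shifts push S's first ionization energy up.
O > S: O sits above S in group 16, so the down-group effect alone puts O higher.
N > O: this pair runs against the simple trend — see the exception note.
Note the exception: N has a higher first ionization energy than O, contrary to the simple trend — pairing an electron in O's 2p⁴ costs repulsion energy, so O ionizes more easily than half-filled N (2p³).
Approximate values (kJ/mol): N 1402, O 1314, S 1000, Rb 403, Pb 716.
So from lowest to highest: Rb < Pb < S < O < N.

Rb < Pb < S < O < N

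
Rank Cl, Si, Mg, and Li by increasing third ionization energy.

Si < Cl < Mg < Li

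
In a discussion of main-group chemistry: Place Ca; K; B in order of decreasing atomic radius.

B is in period 2, group 13; K is in period 4, group 1; Ca is in period 4, group 2.
Across a period the added protons contract the valence shell; down a group each new principal shell makes the atom larger.
These span different periods and groups, so the two trends combine.
Ca > B: both effects reinforce here, so Ca is clearly the larger of the two.
K > Ca: K lies to the left of Ca in period 4, so the across-period effect alone puts K larger.
For reference (pm): B 85, K 196, Ca 171.
So from largest to smallest: K > Ca > B.

K > Ca > B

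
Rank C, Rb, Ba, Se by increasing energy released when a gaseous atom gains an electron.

Ba < Rb < C < Se

Atoms with high Z_eff and room in the valence shell (especially the halogens) have the most exothermic electron affinities.
Neither a single period nor a single group — weigh both effects.
Rb > Ba: the two effects oppose for this pair; the down-group effect wins (47 vs 14 kJ/mol).
C > Rb: both effects reinforce here, so C is clearly the higher of the two.
Se > C: the two effects oppose for this pair; the across-period effect wins (195 vs 122 kJ/mol).
Tabulated electron affinity (kJ/mol): C 122, Se 195, Rb 47, Ba 14.
So from lowest to highest: Ba < Rb < C < Se.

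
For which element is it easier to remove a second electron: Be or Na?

Consider each +1 ion: Be⁺ still has 1 valence electron; Na⁺ is the bare [Ne] core.
Pulling an electron out of a noble-gas core costs far more than removing a remaining valence electron, so Na sits at the high end of IE_2.
Tabulated IE_2 (kJ/mol): Be 1757, Na 4562.
Overall IE_2 order: Be < Na.

Be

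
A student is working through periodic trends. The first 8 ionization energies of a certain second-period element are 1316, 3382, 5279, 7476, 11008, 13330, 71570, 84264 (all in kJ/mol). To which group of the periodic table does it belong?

Look for the largest jump between consecutive ionization energies: IE7/IE6 ≈ 5.4, far larger than any earlier ratio.
That jump marks the point where a core electron is being removed. So the atom has 6 valence electrons.
A main-group element with 6 valence electrons is in group 16.

Group 16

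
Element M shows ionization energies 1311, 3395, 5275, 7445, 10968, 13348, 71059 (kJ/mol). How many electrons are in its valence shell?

6

Look for the largest jump between consecutive ionization energies: IE7/IE6 ≈ 5.3, far larger than any earlier ratio.
That jump marks the point where a core electron is being removed. So the atom has 6 valence electrons.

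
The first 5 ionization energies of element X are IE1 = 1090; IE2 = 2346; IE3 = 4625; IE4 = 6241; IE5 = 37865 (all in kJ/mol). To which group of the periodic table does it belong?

Look for the largest jump between consecutive ionization energies: IE5/IE4 ≈ 6.1, far larger than any earlier ratio.
That jump marks the point where a core electron is being removed. So the atom has 4 valence electrons.
A main-group element with 4 valence electrons is in group 14.

Group 14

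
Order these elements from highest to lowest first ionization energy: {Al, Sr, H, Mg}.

H, Mg, Al, Sr

H is in period 1, group 1; Mg is in period 3, group 2; Al is in period 3, group 13; Sr is in period 5, group 2.
First ionization energy rises across a period (greater Z_eff holds electrons more tightly) and falls down a group (valence electrons are farther from the nucleus).
Here both period and group differ, so the two effects have to be weighed against each other.
Al > Sr: both effects reinforce here, so Al is clearly the higher of the two.
Mg > Al: this pair runs against the simple trend — see the exception note.
H > Mg: the two effects oppose for this pair; the down-group effect wins (1312 vs 738 kJ/mol).
Note the exception: Mg has a higher first ionization energy than Al, contrary to the simple trend — Al's single 3p electron is easier to remove than one from Mg's filled 3s².
For reference (kJ/mol): H 1312, Mg 738, Al 578, Sr 550.
So from highest to lowest: H > Mg > Al > Sr.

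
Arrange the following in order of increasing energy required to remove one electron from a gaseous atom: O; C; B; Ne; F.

IE₁ increases left→right with effective nuclear charge and decreases top→bottom as the valence shell moves farther out.
All lie in period 2, so first ionization energy increases left to right.
So from lowest to highest: B < C < O < F < Ne.

B, C, O, F, Ne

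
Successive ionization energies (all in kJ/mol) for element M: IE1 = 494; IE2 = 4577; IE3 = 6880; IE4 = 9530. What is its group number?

Look for the largest jump between consecutive ionization energies: IE2/IE1 ≈ 9.3, far larger than any earlier ratio.
That jump marks the point where a core electron is being removed. So the atom has 1 valence electron.
A main-group element with 1 valence electron is in group 1.

Group 1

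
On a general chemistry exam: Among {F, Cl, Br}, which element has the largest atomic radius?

Br

F is in period 2, group 17; Cl is in period 3, group 17; Br is in period 4, group 17.
Radius decreases left→right (rising Z_eff, same n) and increases top→bottom (higher n).
All are in group 17, so atomic radius increases down the group.
The largest atomic radius among these belongs to Br.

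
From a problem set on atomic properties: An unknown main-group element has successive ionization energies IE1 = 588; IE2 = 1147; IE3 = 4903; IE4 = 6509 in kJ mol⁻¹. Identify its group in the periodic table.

Group 2

Look for the largest jump between consecutive ionization energies: IE3/IE2 ≈ 4.3, far larger than any earlier ratio.
That jump marks the point where a core electron is being removed. So the atom has 2 valence electrons.
A main-group element with 2 valence electrons is in group 2.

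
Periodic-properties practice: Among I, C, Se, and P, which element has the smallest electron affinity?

C is in period 2, group 14; P is in period 3, group 15; Se is in period 4, group 16; I is in period 5, group 17.
Electron affinity generally becomes more exothermic across a period toward the halogens and less exothermic down a group.
A diagonal step moves right (one effect) and down (the opposite effect) at once.
C > P: the two effects oppose for this pair; the down-group effect wins (122 vs 72 kJ/mol).
Se > C: the two effects oppose for this pair; the across-period effect wins (195 vs 122 kJ/mol).
I > Se: period and group pull opposite ways; the across-period shift dominates (295 vs 195 kJ/mol).
For reference (kJ/mol): C 122, P 72, Se 195, I 295.
The smallest electron affinity among these belongs to P.

P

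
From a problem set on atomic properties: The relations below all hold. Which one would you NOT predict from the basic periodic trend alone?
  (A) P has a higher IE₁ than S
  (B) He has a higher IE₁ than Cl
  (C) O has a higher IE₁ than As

(A)

The general trend: IE₁ increases across a period and decreases down a group.
(A) P (period 3, group 15) vs S (period 3, group 16): the stated order contradicts the simple trend.
(B) He (period 1, group 18) vs Cl (period 3, group 17): the stated order agrees with the simple trend.
(C) O (period 2, group 16) vs As (period 4, group 15): the stated order agrees with the simple trend.
The exception is (A): S (3p⁴) ionizes more easily than half-filled P (3p³) because the paired 3p electron in S is pushed out by e⁻–e⁻ repulsion.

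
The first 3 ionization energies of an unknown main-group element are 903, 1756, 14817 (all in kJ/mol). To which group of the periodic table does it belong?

Group 2

Look for the largest jump between consecutive ionization energies: IE3/IE2 ≈ 8.4, far larger than any earlier ratio.
That jump marks the point where a core electron is being removed. So the atom has 2 valence electrons.
A main-group element with 2 valence electrons is in group 2.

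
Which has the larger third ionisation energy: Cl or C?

Consider each +2 ion: Cl²⁺ still has 5 valence electrons; C²⁺ still has 2 valence electrons.
All are still removing valence electrons, so compare the +2 ions as you would atoms: IE_3 generally rises across a period (higher Z_eff) and falls down a group (larger shell), subject to the usual subshell exceptions.
Valence configurations: Cl²⁺ [Ne]3s²3p³, C²⁺ [He]2s².
Tabulated IE_3 (kJ/mol): Cl 3822, C 4620.
Overall IE_3 order: Cl < C.

C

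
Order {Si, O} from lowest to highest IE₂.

Si < O

IE_2 is the cost of taking one more electron from the +1 cation: Si⁺ still has 3 valence electrons; O⁺ still has 5 valence electrons.
All are still removing valence electrons, so compare the +1 ions as you would atoms: IE_2 generally rises across a period (higher Z_eff) and falls down a group (larger shell), subject to the usual subshell exceptions.
Valence configurations: Si⁺ [Ne]3s²3p¹, O⁺ [He]2s²2p³.
Tabulated IE_2 (kJ/mol): Si 1577, O 3388.
So the second ionization energies run Si < O.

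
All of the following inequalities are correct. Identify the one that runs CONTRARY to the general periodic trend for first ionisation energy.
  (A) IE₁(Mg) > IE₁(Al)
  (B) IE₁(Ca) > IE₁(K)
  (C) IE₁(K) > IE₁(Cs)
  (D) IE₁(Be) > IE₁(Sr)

(A)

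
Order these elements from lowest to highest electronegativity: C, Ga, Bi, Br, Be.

EN rises left→right (higher Z_eff, smaller atoms) and falls top→bottom (larger, more shielded atoms).
Here both period and group differ, so the two effects have to be weighed against each other.
Ga > Be: period and group pull opposite ways; the across-period shift dominates (1.81 vs 1.57).
Bi > Ga: the two effects oppose for this pair; the across-period effect wins (2.02 vs 1.81).
C > Bi: period and group pull opposite ways; the down-group shift dominates (2.55 vs 2.02).
Br > C: the two effects oppose for this pair; the across-period effect wins (2.96 vs 2.55).
For reference (Pauling): Be 1.57, C 2.55, Ga 1.81, Br 2.96, Bi 2.02.
So from lowest to highest: Be < Ga < Bi < C < Br.

Be < Ga < Bi < C < Br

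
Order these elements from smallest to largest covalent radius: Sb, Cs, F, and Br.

F < Br < Sb < Cs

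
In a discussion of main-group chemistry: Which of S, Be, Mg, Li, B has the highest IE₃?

Be

After 2 electrons have been removed, what remains? S²⁺ still has 4 valence electrons; Be²⁺ is the bare [He] core; Mg²⁺ is the bare [Ne] core; Li²⁺ is already 1 electron into the core; B²⁺ still has 1 valence electron.
Breaking into a closed-shell core is much more expensive than removing a leftover valence electron — Mg, Li and Be have the largest IE_3 here.
Valence configurations: S²⁺ [Ne]3s²3p², B²⁺ [He]2s¹.
The numbers (kJ/mol): S 3357, Be 14849, Mg 7733, Li 11815, B 3660.
So the third ionization energies run S < B < Mg < Li < Be.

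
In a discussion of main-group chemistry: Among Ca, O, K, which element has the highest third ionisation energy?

Consider each +2 ion: Ca²⁺ is the bare [Ar] core; O²⁺ still has 4 valence electrons; K²⁺ is already 1 electron into the core.
Usually core removal costs more than valence removal, but here the competition is close: a tightly held n=2 valence electron can cost more to remove than an n=3 core electron, so the actual values have to decide it.
Approximate IE_3 values (kJ/mol): Ca 4912, O 5300, K 4420.
Putting it together, IE_3: K < Ca < O.

O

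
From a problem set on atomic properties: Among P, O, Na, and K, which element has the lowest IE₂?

P

IE_2 is the cost of taking one more electron from the +1 cation: P⁺ still has 4 valence electrons; O⁺ still has 5 valence electrons; Na⁺ is the bare [Ne] core; K⁺ is the bare [Ar] core.
Usually core removal costs more than valence removal, but here the competition is close: a tightly held n=2 valence electron can cost more to remove than an n=3 core electron, so the actual values have to decide it.
Valence configurations: P⁺ [Ne]3s²3p², O⁺ [He]2s²2p³.
The numbers (kJ/mol): P 1907, O 3388, Na 4562, K 3052.
Overall IE_2 order: P < K < O < Na.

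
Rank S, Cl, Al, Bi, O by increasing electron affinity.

O is in period 2, group 16; Al is in period 3, group 13; S is in period 3, group 16; Cl is in period 3, group 17; Bi is in period 6, group 15.
Adding an electron releases more energy for atoms nearer the top right (short of the noble gases).
Here both period and group differ, so the two effects have to be weighed against each other.
Bi > Al: period and group pull opposite ways; the across-period shift dominates (91 vs 42 kJ/mol).
O > Bi: relative to Bi, both the across-period and down-group shifts push O's electron affinity up.
S > O: this pair runs against the simple trend — see the exception note.
Cl > S: Cl lies to the right of S in period 3, so the across-period effect alone puts Cl higher.
Note the exception: S has a higher electron affinity than O, contrary to the simple trend — the compact 2p subshell of O repels the added electron more than S's larger 3p does.
For reference (kJ/mol): O 141, Al 42, S 200, Cl 349, Bi 91.
So from lowest to highest: Al < Bi < O < S < Cl.

Al < Bi < O < S < Cl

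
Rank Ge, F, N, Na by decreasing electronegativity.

Electronegativity increases across a period and decreases down a group, tracking effective nuclear charge and atomic size.
These span different periods and groups, so the two trends combine.
Ge > Na: period and group pull opposite ways; the across-period shift dominates (2.01 vs 0.93).
N > Ge: both effects reinforce here, so N is clearly the higher of the two.
F > N: both are in period 2; the period trend gives F the larger value.
For reference (Pauling): N 3.04, F 3.98, Na 0.93, Ge 2.01.
So from highest to lowest: F > N > Ge > Na.

F, N, Ge, Na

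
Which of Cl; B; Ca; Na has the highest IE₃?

Na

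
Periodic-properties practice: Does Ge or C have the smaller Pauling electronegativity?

C is in period 2, group 14; Ge is in period 4, group 14.
Smaller atoms with higher effective nuclear charge are more electronegative.
All are in group 14, so electronegativity increases up the group.
So Ge has the smaller Pauling electronegativity (Ge < C).

Ge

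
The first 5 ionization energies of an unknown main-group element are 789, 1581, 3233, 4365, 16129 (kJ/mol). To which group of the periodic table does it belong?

Group 14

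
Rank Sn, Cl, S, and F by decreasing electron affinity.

Cl > F > S > Sn

F is in period 2, group 17; S is in period 3, group 16; Cl is in period 3, group 17; Sn is in period 5, group 14.
Electron affinity generally becomes more exothermic across a period toward the halogens and less exothermic down a group.
These span different periods and groups, so the two trends combine.
S > Sn: relative to Sn, both the across-period and down-group shifts push S's electron affinity up.
F > S: relative to S, both the across-period and down-group shifts push F's electron affinity up.
Cl > F: this pair runs against the simple trend — see the exception note.
Note the exception: Cl has a higher electron affinity than F, contrary to the simple trend — F's small 2p subshell makes the incoming electron feel strong e⁻–e⁻ repulsion, so Cl actually releases more energy on gaining an electron.
Tabulated electron affinity (kJ/mol): F 328, S 200, Cl 349, Sn 107.
So from highest to lowest: Cl > F > S > Sn.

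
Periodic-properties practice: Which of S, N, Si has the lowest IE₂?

Si

The second ionization energy removes an electron from the +1 ion. For each element: S⁺ still has 5 valence electrons; N⁺ still has 4 valence electrons; Si⁺ still has 3 valence electrons.
All are still removing valence electrons, so compare the +1 ions as you would atoms: IE_2 generally rises across a period (higher Z_eff) and falls down a group (larger shell), subject to the usual subshell exceptions.
Valence configurations: S⁺ [Ne]3s²3p³, N⁺ [He]2s²2p², Si⁺ [Ne]3s²3p¹.
Tabulated IE_2 (kJ/mol): S 2252, N 2856, Si 1577.
So the second ionization energies run Si < S < N.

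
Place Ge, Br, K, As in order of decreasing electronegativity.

K is in period 4, group 1; Ge is in period 4, group 14; As is in period 4, group 15; Br is in period 4, group 17.
Atoms toward the upper right of the periodic table pull bonding electrons most strongly.
All lie in period 4, so electronegativity increases left to right.
So from highest to lowest: Br > As > Ge > K.

Br, As, Ge, K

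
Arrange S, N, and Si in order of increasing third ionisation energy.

The third ionization energy removes an electron from the +2 ion. For each element: S²⁺ still has 4 valence electrons; N²⁺ still has 3 valence electrons; Si²⁺ still has 2 valence electrons.
All are still removing valence electrons, so compare the +2 ions as you would atoms: IE_3 generally rises across a period (higher Z_eff) and falls down a group (larger shell), subject to the usual subshell exceptions.
Valence configurations: S²⁺ [Ne]3s²3p², N²⁺ [He]2s²2p¹, Si²⁺ [Ne]3s².
Approximate IE_3 values (kJ/mol): S 3357, N 4578, Si 3232.
So the third ionization energies run Si < S < N.

Si < S < N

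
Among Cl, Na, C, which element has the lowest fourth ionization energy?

Cl

After 3 electrons have been removed, what remains? Cl³⁺ still has 4 valence electrons; Na³⁺ is already 2 electrons into the core; C³⁺ still has 1 valence electron.
Breaking into a closed-shell core is much more expensive than removing a leftover valence electron — Na has the largest IE_4 here.
Valence configurations: Cl³⁺ [Ne]3s²3p², C³⁺ [He]2s¹.
Approximate IE_4 values (kJ/mol): Cl 5159, Na 9543, C 6223.
Putting it together, IE_4: Cl < C < Na.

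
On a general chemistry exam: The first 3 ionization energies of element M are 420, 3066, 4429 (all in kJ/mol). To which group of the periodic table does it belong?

Look for the largest jump between consecutive ionization energies: IE2/IE1 ≈ 7.3, far larger than any earlier ratio.
That jump marks the point where a core electron is being removed. So the atom has 1 valence electron.
A main-group element with 1 valence electron is in group 1.

Group 1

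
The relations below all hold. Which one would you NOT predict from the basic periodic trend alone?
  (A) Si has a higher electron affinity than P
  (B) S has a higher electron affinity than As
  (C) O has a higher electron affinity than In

(A)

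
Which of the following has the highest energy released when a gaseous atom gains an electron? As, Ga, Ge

Ge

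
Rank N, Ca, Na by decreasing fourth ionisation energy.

Consider each +3 ion: N³⁺ still has 2 valence electrons; Ca³⁺ is already 1 electron into the core; Na³⁺ is already 2 electrons into the core.
Usually core removal costs more than valence removal, but here the competition is close: a tightly held n=2 valence electron can cost more to remove than an n=3 core electron, so the actual values have to decide it.
Approximate IE_4 values (kJ/mol): N 7475, Ca 6491, Na 9543.
Overall IE_4 order: Ca < N < Na.

Na > N > Ca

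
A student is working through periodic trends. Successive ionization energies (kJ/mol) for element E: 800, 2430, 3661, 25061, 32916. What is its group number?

Look for the largest jump between consecutive ionization energies: IE4/IE3 ≈ 6.8, far larger than any earlier ratio.
That jump marks the point where a core electron is being removed. So the atom has 3 valence electrons.
A main-group element with 3 valence electrons is in group 13.

Group 13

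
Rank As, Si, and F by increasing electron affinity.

F is in period 2, group 17; Si is in period 3, group 14; As is in period 4, group 15.
Electron affinity generally becomes more exothermic across a period toward the halogens and less exothermic down a group.
These span different periods and groups, so the two trends combine.
Si > As: the two effects oppose for this pair; the down-group effect wins (134 vs 78 kJ/mol).
F > Si: both effects reinforce here, so F is clearly the higher of the two.
Tabulated electron affinity (kJ/mol): F 328, Si 134, As 78.
So from lowest to highest: As < Si < F.

As < Si < F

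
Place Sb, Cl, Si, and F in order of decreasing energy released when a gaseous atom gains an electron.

Adding an electron releases more energy for atoms nearer the top right (short of the noble gases).
Here both period and group differ, so the two effects have to be weighed against each other.
Si > Sb: period and group pull opposite ways; the down-group shift dominates (134 vs 103 kJ/mol).
F > Si: both effects reinforce here, so F is clearly the higher of the two.
Cl > F: this pair runs against the simple trend — see the exception note.
Note the exception: Cl has a higher electron affinity than F, contrary to the simple trend — F's small 2p subshell makes the incoming electron feel strong e⁻–e⁻ repulsion, so Cl actually releases more energy on gaining an electron.
Tabulated electron affinity (kJ/mol): F 328, Si 134, Cl 349, Sb 103.
So from highest to lowest: Cl > F > Si > Sb.

Cl > F > Si > Sb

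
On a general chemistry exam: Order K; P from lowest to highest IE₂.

P < K

After 1 electron has been removed, what remains? K⁺ is the bare [Ar] core; P⁺ still has 4 valence electrons.
Pulling an electron out of a noble-gas core costs far more than removing a remaining valence electron, so K sits at the high end of IE_2.
Tabulated IE_2 (kJ/mol): K 3052, P 1907.
Hence IE_2: P < K.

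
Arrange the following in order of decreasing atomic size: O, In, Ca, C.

C is in period 2, group 14; O is in period 2, group 16; Ca is in period 4, group 2; In is in period 5, group 13.
Across a period the added protons contract the valence shell; down a group each new principal shell makes the atom larger.
Neither a single period nor a single group — weigh both effects.
C > O: C lies to the left of O in period 2, so the across-period effect alone puts C larger.
In > C: relative to C, both the across-period and down-group shifts push In's atomic radius up.
Ca > In: the two effects oppose for this pair; the across-period effect wins (171 vs 142 pm).
Tabulated atomic radius (pm): C 75, O 63, Ca 171, In 142.
So from largest to smallest: Ca > In > C > O.

Ca > In > C > O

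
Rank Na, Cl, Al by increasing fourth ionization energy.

The fourth ionization energy removes an electron from the +3 ion. For each element: Na³⁺ is already 2 electrons into the core; Cl³⁺ still has 4 valence electrons; Al³⁺ is the bare [Ne] core.
Core electrons are held far more tightly than valence electrons, so Na and Al top the IE_4 order.
The numbers (kJ/mol): Na 9543, Cl 5159, Al 11577.
So the fourth ionization energies run Cl < Na < Al.

Cl < Na < Al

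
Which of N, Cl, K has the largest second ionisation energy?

K

IE_2 is the cost of taking one more electron from the +1 cation: N⁺ still has 4 valence electrons; Cl⁺ still has 6 valence electrons; K⁺ is the bare [Ar] core.
Pulling an electron out of a noble-gas core costs far more than removing a remaining valence electron, so K sits at the high end of IE_2.
Valence configurations: N⁺ [He]2s²2p², Cl⁺ [Ne]3s²3p⁴.
Approximate IE_2 values (kJ/mol): N 2856, Cl 2298, K 3052.
So the second ionization energies run Cl < N < K.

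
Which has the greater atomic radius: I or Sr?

Sr is in period 5, group 2; I is in period 5, group 17.
Atomic radius shrinks across a period as nuclear charge pulls the same shell inward, and grows down a group as new shells are added.
All lie in period 5, so atomic radius increases right to left.
So Sr has the greater atomic radius (Sr > I).

Sr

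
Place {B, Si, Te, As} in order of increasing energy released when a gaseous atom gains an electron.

B, As, Si, Te

B is in period 2, group 13; Si is in period 3, group 14; As is in period 4, group 15; Te is in period 5, group 16.
Electron affinity generally becomes more exothermic across a period toward the halogens and less exothermic down a group.
A diagonal step moves right (one effect) and down (the opposite effect) at once.
As > B: period and group pull opposite ways; the across-period shift dominates (78 vs 27 kJ/mol).
Si > As: the two effects oppose for this pair; the down-group effect wins (134 vs 78 kJ/mol).
Te > Si: the two effects oppose for this pair; the across-period effect wins (190 vs 134 kJ/mol).
For reference (kJ/mol): B 27, Si 134, As 78, Te 190.
So from lowest to highest: B < As < Si < Te.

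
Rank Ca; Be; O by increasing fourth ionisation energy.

Ca < O < Be

Consider each +3 ion: Ca³⁺ is already 1 electron into the core; Be³⁺ is already 1 electron into the core; O³⁺ still has 3 valence electrons.
Usually core removal costs more than valence removal, but here the competition is close: a tightly held n=2 valence electron can cost more to remove than an n=3 core electron, so the actual values have to decide it.
Tabulated IE_4 (kJ/mol): Ca 6491, Be 21007, O 7469.
Putting it together, IE_4: Ca < O < Be.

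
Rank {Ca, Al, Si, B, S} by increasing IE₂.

Ca, Si, Al, S, B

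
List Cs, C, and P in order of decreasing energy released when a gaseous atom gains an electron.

C > P > Cs

C is in period 2, group 14; P is in period 3, group 15; Cs is in period 6, group 1.
Atoms with high Z_eff and room in the valence shell (especially the halogens) have the most exothermic electron affinities.
These span different periods and groups, so the two trends combine.
P > Cs: both effects reinforce here, so P is clearly the higher of the two.
C > P: period and group pull opposite ways; the down-group shift dominates (122 vs 72 kJ/mol).
Approximate values (kJ/mol): C 122, P 72, Cs 46.
So from highest to lowest: C > P > Cs.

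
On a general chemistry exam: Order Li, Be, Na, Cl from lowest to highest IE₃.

Cl < Na < Li < Be

The third ionization energy removes an electron from the +2 ion. For each element: Li²⁺ is already 1 electron into the core; Be²⁺ is the bare [He] core; Na²⁺ is already 1 electron into the core; Cl²⁺ still has 5 valence electrons.
Pulling an electron out of a noble-gas core costs far more than removing a remaining valence electron, so Na, Li and Be sit at the high end of IE_3.
Tabulated IE_3 (kJ/mol): Li 11815, Be 14849, Na 6910, Cl 3822.
Putting it together, IE_3: Cl < Na < Li < Be.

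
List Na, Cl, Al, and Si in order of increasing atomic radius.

Cl < Si < Al < Na

Na is in period 3, group 1; Al is in period 3, group 13; Si is in period 3, group 14; Cl is in period 3, group 17.
Atomic radius shrinks across a period as nuclear charge pulls the same shell inward, and grows down a group as new shells are added.
All lie in period 3, so atomic radius increases right to left.
So from smallest to largest: Cl < Si < Al < Na.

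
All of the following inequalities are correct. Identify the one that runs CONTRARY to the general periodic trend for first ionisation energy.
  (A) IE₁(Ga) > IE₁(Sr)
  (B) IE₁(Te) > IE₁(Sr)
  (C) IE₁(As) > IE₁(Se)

The general trend: first ionisation energy increases across a period and decreases down a group.
(A) Ga (period 4, group 13) vs Sr (period 5, group 2): the stated order agrees with the simple trend.
(B) Te (period 5, group 16) vs Sr (period 5, group 2): the stated order agrees with the simple trend.
(C) As (period 4, group 15) vs Se (period 4, group 16): the stated order contradicts the simple trend.
The exception is (C): Se (4p⁴) ionizes more easily than half-filled As (4p³).

(C)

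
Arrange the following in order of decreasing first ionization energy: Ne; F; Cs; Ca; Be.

Ne > F > Be > Ca > Cs

Be is in period 2, group 2; F is in period 2, group 17; Ne is in period 2, group 18; Ca is in period 4, group 2; Cs is in period 6, group 1.
First ionization energy rises across a period (greater Z_eff holds electrons more tightly) and falls down a group (valence electrons are farther from the nucleus).
Here both period and group differ, so the two effects have to be weighed against each other.
Ca > Cs: relative to Cs, both the across-period and down-group shifts push Ca's first ionization energy up.
Be > Ca: Be sits above Ca in group 2, so the down-group effect alone puts Be higher.
F > Be: both are in period 2; the period trend gives F the larger value.
Ne > F: both are in period 2; the period trend gives Ne the larger value.
Tabulated first ionization energy (kJ/mol): Be 900, F 1681, Ne 2081, Ca 590, Cs 376.
So from highest to lowest: Ne > F > Be > Ca > Cs.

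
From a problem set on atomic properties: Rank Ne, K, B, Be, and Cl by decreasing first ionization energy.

Be is in period 2, group 2; B is in period 2, group 13; Ne is in period 2, group 18; Cl is in period 3, group 17; K is in period 4, group 1.
IE₁ increases left→right with effective nuclear charge and decreases top→bottom as the valence shell moves farther out.
These span different periods and groups, so the two trends combine.
B > K: both effects reinforce here, so B is clearly the higher of the two.
Be > B: this pair runs against the simple trend — see the exception note.
Cl > Be: period and group pull opposite ways; the across-period shift dominates (1251 vs 900 kJ/mol).
Ne > Cl: both effects reinforce here, so Ne is clearly the higher of the two.
Note the exception: Be has a higher first ionization energy than B, contrary to the simple trend — removing B's lone 2p electron is easier than breaking Be's filled 2s².
Tabulated first ionization energy (kJ/mol): Be 900, B 801, Ne 2081, Cl 1251, K 419.
So from highest to lowest: Ne > Cl > Be > B > K.

Ne, Cl, Be, B, K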